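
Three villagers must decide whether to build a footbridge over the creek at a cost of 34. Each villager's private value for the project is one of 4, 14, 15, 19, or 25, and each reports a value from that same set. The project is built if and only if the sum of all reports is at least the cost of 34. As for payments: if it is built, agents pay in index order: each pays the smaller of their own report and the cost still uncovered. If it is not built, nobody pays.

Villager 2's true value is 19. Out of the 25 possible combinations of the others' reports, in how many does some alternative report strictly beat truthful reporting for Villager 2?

21

Others report (4, 15): truth gives 0; report 15 gives 4 > 0. Violating.
Others report (4, 19): truth gives 0; report 14 gives 5 > 0. Violating.
Others report (4, 25): truth gives 0; report 14 gives 5 > 0. Violating.
Others report (14, 14): truth gives 0; report 14 gives 5 > 0. Violating.
Others report (4, 4): truth gives 0; no alternative beats it.
Others report (4, 14): truth gives 0; no alternative beats it.
(Checking all 25 profiles: 21 have a profitable deviation, 4 do not.)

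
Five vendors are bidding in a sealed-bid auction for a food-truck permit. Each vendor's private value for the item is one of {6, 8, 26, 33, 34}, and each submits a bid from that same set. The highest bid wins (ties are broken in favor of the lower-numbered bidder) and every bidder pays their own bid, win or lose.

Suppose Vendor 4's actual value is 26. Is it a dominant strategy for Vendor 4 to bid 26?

No

Consider the case where Vendor 1 bids 6, Vendor 2 bids 6, Vendor 3 bids 6 and Vendor 5 bids 6.
Truthful bid 26: wins, pays 26, utility 26 - 26 = 0.
Bid 8 instead: wins, pays 8, utility 26 - 8 = 18.
Since 18 > 0, bidding 8 is strictly better here, so truthful bidding is not dominant.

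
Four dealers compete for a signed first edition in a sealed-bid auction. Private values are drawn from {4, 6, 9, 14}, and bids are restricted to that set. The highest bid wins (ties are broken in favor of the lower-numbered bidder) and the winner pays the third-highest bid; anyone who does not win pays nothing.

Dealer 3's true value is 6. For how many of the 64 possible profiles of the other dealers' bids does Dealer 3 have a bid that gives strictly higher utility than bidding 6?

6

Others bid (4, 4, 9): truth gives 0; bid 9 gives 2 > 0. Violating.
Others bid (4, 4, 14): truth gives 0; bid 14 gives 2 > 0. Violating.
Others bid (4, 6, 4): truth gives 0; bid 9 gives 2 > 0. Violating.
Others bid (4, 9, 4): truth gives 0; bid 14 gives 2 > 0. Violating.
Others bid (4, 4, 4): truth gives 2; no alternative beats it.
Others bid (4, 4, 6): truth gives 2; no alternative beats it.
(Checking all 64 profiles: 6 have a profitable deviation, 58 do not.)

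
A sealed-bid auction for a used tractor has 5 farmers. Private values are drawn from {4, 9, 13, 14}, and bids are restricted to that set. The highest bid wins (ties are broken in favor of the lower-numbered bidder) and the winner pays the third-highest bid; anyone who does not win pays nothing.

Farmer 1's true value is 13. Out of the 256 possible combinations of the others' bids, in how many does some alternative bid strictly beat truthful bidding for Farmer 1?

Others bid (4, 4, 4, 14): truth gives 0; bid 14 gives 9 > 0. Violating.
Others bid (4, 4, 9, 14): truth gives 0; bid 14 gives 4 > 0. Violating.
Others bid (4, 4, 14, 4): truth gives 0; bid 14 gives 9 > 0. Violating.
Others bid (4, 4, 14, 9): truth gives 0; bid 14 gives 4 > 0. Violating.
Others bid (4, 4, 4, 4): truth gives 9; no alternative beats it.
Others bid (4, 4, 4, 9): truth gives 9; no alternative beats it.
(Checking all 256 profiles: 32 have a profitable deviation, 224 do not.)

32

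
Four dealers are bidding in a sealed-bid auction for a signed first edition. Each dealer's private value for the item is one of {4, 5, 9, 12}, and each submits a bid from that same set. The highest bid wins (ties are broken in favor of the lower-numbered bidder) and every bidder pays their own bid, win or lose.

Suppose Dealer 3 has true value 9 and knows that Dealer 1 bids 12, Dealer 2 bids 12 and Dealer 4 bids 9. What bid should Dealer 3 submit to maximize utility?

4

Bid 4: loses but pays 4, utility -4.
Bid 5: loses but pays 5, utility -5.
Bid 9: loses but pays 9, utility -9.
Bid 12: loses but pays 12, utility -12.
The best choice is 4 with utility -4.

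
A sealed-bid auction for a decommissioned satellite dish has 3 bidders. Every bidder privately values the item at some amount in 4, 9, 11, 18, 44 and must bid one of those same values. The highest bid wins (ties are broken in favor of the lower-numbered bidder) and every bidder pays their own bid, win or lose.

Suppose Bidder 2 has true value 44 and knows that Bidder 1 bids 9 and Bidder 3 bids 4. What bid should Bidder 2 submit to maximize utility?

Bid 4: loses but pays 4, utility -4.
Bid 9: loses but pays 9, utility -9.
Bid 11: wins, pays 11, utility 44 - 11 = 33.
Bid 18: wins, pays 18, utility 44 - 18 = 26.
Bid 44: wins, pays 44, utility 44 - 44 = 0.
The best choice is 11 with utility 33.

11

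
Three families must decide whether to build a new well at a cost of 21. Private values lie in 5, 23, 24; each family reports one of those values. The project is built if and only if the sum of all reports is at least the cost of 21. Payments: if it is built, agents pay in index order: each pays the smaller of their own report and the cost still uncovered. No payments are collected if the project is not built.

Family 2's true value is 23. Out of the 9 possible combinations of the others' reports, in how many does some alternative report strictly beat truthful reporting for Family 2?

Others report (5, 23): truth gives 7; report 5 gives 18 > 7. Violating.
Others report (5, 24): truth gives 7; report 5 gives 18 > 7. Violating.
Others report (5, 5): truth gives 7; no alternative beats it.
Others report (23, 5): truth gives 23; no alternative beats it.
(Checking all 9 profiles: 2 have a profitable deviation, 7 do not.)

2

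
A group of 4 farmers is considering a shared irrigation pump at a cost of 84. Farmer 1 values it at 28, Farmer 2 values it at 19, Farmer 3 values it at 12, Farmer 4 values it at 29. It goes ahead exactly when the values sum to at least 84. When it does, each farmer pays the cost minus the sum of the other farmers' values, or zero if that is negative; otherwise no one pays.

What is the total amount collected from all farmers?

Total value 88 ≥ cost 84, so it is built.
Farmer 1: others sum to 60; max(0, 84 - 60) = 24.
Farmer 2: others sum to 69; max(0, 84 - 69) = 15.
Farmer 3: others sum to 76; max(0, 84 - 76) = 8.
Farmer 4: others sum to 59; max(0, 84 - 59) = 25.
Total collected = 24 + 15 + 8 + 25 = 72.

72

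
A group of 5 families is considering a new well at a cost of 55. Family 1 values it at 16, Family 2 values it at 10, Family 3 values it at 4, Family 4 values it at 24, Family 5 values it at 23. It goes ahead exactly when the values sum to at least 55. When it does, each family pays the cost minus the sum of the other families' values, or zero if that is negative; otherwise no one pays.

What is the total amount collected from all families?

Total value 77 ≥ cost 55, so it is built.
Family 1: others sum to 61; max(0, 55 - 61) = 0.
Family 2: others sum to 67; max(0, 55 - 67) = 0.
Family 3: others sum to 73; max(0, 55 - 73) = 0.
Family 4: others sum to 53; max(0, 55 - 53) = 2.
Family 5: others sum to 54; max(0, 55 - 54) = 1.
Total collected = 0 + 0 + 0 + 2 + 1 = 3.

3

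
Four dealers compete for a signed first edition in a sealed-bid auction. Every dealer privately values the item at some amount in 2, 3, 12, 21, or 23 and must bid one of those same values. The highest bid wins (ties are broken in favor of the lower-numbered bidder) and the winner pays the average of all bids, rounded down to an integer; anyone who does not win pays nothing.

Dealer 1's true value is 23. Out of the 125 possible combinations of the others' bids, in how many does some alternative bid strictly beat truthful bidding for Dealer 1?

45

Others bid (2, 2, 2): truth gives 16; bid 2 gives 21 > 16. Violating.
Others bid (2, 2, 3): truth gives 16; bid 3 gives 21 > 16. Violating.
Others bid (2, 2, 12): truth gives 14; bid 12 gives 16 > 14. Violating.
Others bid (2, 2, 21): truth gives 11; bid 21 gives 12 > 11. Violating.
Others bid (2, 2, 23): truth gives 11; no alternative beats it.
Others bid (2, 3, 23): truth gives 11; no alternative beats it.
(Checking all 125 profiles: 45 have a profitable deviation, 80 do not.)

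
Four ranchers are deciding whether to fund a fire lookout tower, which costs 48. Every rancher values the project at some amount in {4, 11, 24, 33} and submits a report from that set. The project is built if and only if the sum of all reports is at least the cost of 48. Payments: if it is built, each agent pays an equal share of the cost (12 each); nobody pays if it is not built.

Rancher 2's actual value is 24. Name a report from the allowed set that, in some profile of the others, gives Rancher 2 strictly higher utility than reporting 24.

Suppose Rancher 1 reports 4, Rancher 3 reports 4 and Rancher 4 reports 11.
Report 24: project not built, utility 0.
Report 33: project built, pays 12, utility 24 - 12 = 12.
So reporting 33 beats truth here (12 > 0).

33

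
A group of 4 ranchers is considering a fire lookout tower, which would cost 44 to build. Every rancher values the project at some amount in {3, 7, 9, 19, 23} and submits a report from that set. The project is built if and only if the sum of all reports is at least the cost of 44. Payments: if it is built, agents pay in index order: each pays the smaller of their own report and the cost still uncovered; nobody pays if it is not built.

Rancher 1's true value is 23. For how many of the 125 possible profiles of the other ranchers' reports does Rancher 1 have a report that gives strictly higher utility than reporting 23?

102

Others report (3, 3, 19): truth gives 0; report 19 gives 4 > 0. Violating.
Others report (3, 3, 23): truth gives 0; report 19 gives 4 > 0. Violating.
Others report (3, 7, 19): truth gives 0; report 19 gives 4 > 0. Violating.
Others report (3, 7, 23): truth gives 0; report 19 gives 4 > 0. Violating.
Others report (3, 3, 3): truth gives 0; no alternative beats it.
Others report (3, 3, 7): truth gives 0; no alternative beats it.
(Checking all 125 profiles: 102 have a profitable deviation, 23 do not.)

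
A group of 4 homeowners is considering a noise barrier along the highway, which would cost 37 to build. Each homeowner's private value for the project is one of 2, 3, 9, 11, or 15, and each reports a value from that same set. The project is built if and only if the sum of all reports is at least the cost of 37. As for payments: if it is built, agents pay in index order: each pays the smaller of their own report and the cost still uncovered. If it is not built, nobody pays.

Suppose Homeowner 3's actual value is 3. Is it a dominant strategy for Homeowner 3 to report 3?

No

Consider the case where Homeowner 1 reports 9, Homeowner 2 reports 11 and Homeowner 4 reports 15.
Truthful report 3: project built, pays 3, utility 3 - 3 = 0.
Report 2 instead: project built, pays 2, utility 3 - 2 = 1.
Since 1 > 0, reporting 2 is strictly better here, so truthful reporting is not dominant.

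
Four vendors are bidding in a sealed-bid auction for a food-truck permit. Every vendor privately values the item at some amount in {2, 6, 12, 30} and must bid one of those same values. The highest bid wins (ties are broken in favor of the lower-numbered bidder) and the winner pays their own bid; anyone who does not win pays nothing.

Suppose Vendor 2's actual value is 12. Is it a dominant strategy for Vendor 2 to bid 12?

Consider the case where Vendor 1 bids 2, Vendor 3 bids 2 and Vendor 4 bids 2.
Truthful bid 12: wins, pays 12, utility 12 - 12 = 0.
Bid 6 instead: wins, pays 6, utility 12 - 6 = 6.
Since 6 > 0, bidding 6 is strictly better here, so truthful bidding is not dominant.

No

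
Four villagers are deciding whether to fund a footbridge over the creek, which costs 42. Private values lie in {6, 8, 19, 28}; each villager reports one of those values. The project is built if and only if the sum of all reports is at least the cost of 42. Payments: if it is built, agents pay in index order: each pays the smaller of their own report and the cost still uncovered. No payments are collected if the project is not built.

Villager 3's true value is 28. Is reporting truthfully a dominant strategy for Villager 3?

Consider the case where Villager 1 reports 6, Villager 2 reports 6 and Villager 4 reports 19.
Truthful report 28: project built, pays 28, utility 28 - 28 = 0.
Report 19 instead: project built, pays 19, utility 28 - 19 = 9.
Since 9 > 0, reporting 19 is strictly better here, so truthful reporting is not dominant.

No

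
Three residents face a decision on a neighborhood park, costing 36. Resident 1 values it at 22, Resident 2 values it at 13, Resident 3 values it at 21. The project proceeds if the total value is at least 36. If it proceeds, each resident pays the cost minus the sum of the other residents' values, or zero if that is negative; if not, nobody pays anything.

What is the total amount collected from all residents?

3

Total value 56 ≥ cost 36, so it is built.
Resident 1: others sum to 34; max(0, 36 - 34) = 2.
Resident 2: others sum to 43; max(0, 36 - 43) = 0.
Resident 3: others sum to 35; max(0, 36 - 35) = 1.
Total collected = 2 + 0 + 1 = 3.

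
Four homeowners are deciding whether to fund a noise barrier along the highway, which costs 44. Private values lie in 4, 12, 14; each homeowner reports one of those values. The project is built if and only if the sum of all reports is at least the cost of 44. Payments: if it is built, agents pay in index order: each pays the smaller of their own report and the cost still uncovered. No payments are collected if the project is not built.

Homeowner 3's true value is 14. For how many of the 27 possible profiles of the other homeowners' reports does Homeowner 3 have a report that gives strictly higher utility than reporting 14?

11

Others report (4, 14, 14): truth gives 0; report 12 gives 2 > 0. Violating.
Others report (12, 12, 12): truth gives 0; report 12 gives 2 > 0. Violating.
Others report (12, 12, 14): truth gives 0; report 12 gives 2 > 0. Violating.
Others report (12, 14, 12): truth gives 0; report 12 gives 2 > 0. Violating.
Others report (4, 4, 4): truth gives 0; no alternative beats it.
Others report (4, 4, 12): truth gives 0; no alternative beats it.
(Checking all 27 profiles: 11 have a profitable deviation, 16 do not.)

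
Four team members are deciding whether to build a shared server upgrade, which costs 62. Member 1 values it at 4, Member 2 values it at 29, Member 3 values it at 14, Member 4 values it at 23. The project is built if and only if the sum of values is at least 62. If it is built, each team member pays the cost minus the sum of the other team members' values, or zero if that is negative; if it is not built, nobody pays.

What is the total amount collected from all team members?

Total value 70 ≥ cost 62, so it is built.
Member 1: others sum to 66; max(0, 62 - 66) = 0.
Member 2: others sum to 41; max(0, 62 - 41) = 21.
Member 3: others sum to 56; max(0, 62 - 56) = 6.
Member 4: others sum to 47; max(0, 62 - 47) = 15.
Total collected = 0 + 21 + 6 + 15 = 42.

42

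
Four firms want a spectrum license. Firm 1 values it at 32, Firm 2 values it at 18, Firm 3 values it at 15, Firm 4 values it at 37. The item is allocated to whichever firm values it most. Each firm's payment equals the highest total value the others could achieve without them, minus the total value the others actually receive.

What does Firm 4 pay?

32

Firm 4 has the highest value and receives the item.
Without Firm 4, the item would go to the next-highest value, 32, so the others could achieve 32.
With Firm 4 present and winning, the others receive nothing, so their total is 0.
Payment = 32 - 0 = 32.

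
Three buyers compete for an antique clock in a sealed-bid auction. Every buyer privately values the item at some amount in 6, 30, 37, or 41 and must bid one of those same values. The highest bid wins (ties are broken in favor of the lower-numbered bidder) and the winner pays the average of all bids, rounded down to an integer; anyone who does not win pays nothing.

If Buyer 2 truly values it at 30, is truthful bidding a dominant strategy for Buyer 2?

Consider the case where Buyer 1 bids 6 and Buyer 3 bids 37.
Truthful bid 30: loses, pays 0, utility 0.
Bid 37 instead: wins, pays 26, utility 30 - 26 = 4.
Since 4 > 0, bidding 37 is strictly better here, so truthful bidding is not dominant.

No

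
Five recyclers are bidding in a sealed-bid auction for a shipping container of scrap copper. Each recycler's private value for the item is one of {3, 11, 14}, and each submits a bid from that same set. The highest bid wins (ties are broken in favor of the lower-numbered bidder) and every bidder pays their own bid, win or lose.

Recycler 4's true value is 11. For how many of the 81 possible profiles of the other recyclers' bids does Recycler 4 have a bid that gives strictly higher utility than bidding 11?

79

Others bid (3, 3, 3, 14): truth gives -11; bid 3 gives -3 > -11. Violating.
Others bid (3, 3, 11, 3): truth gives -11; bid 3 gives -3 > -11. Violating.
Others bid (3, 3, 11, 11): truth gives -11; bid 3 gives -3 > -11. Violating.
Others bid (3, 3, 11, 14): truth gives -11; bid 3 gives -3 > -11. Violating.
Others bid (3, 3, 3, 3): truth gives 0; no alternative beats it.
Others bid (3, 3, 3, 11): truth gives 0; no alternative beats it.
(Checking all 81 profiles: 79 have a profitable deviation, 2 do not.)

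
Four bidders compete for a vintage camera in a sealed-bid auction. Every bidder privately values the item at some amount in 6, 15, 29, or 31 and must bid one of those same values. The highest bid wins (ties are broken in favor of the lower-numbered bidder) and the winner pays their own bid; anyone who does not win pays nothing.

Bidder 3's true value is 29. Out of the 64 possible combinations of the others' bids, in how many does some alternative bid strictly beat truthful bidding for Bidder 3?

Others bid (6, 6, 6): truth gives 0; bid 15 gives 14 > 0. Violating.
Others bid (6, 6, 15): truth gives 0; bid 15 gives 14 > 0. Violating.
Others bid (6, 6, 29): truth gives 0; no alternative beats it.
Others bid (6, 6, 31): truth gives 0; no alternative beats it.
(Checking all 64 profiles: 2 have a profitable deviation, 62 do not.)

2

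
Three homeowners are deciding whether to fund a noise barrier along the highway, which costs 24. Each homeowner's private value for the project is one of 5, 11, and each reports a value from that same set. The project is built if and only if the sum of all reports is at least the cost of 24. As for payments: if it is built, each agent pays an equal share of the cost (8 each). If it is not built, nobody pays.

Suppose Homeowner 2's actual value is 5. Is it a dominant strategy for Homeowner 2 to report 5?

Check each profile of the others' reports and compare truth against every alternative report.
Others report (5, 11): truth gives 0, best alternative gives -3.
Others report (11, 5): truth gives 0, best alternative gives -3.
Others report (11, 11): truth gives -3, best alternative gives -3.
Others report (5, 5): truth gives 0, best alternative gives 0.
In every case the truthful report is at least as good as any alternative, so it is a dominant strategy.

Yes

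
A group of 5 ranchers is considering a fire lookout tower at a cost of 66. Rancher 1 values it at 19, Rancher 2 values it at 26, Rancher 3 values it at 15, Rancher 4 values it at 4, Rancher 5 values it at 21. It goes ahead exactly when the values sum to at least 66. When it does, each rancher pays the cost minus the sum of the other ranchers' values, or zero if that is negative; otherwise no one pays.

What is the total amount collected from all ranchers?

9

Total value 85 ≥ cost 66, so it is built.
Rancher 1: others sum to 66; max(0, 66 - 66) = 0.
Rancher 2: others sum to 59; max(0, 66 - 59) = 7.
Rancher 3: others sum to 70; max(0, 66 - 70) = 0.
Rancher 4: others sum to 81; max(0, 66 - 81) = 0.
Rancher 5: others sum to 64; max(0, 66 - 64) = 2.
Total collected = 0 + 7 + 0 + 0 + 2 = 9.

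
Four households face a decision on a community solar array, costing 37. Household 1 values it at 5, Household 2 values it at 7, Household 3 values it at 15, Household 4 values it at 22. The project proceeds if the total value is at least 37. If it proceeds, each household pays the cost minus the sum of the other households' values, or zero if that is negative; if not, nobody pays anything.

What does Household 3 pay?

Total value 49 ≥ cost 37, so the project is built.
The other households' values sum to 34.
Cost minus that sum is 37 - 34 = 3.

3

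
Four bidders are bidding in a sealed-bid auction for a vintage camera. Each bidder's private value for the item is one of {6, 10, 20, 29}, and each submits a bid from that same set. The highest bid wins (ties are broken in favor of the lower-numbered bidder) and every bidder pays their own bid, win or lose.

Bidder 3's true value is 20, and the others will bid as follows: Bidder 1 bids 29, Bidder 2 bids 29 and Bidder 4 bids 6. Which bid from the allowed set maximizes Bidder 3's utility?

Bid 6: loses but pays 6, utility -6.
Bid 10: loses but pays 10, utility -10.
Bid 20: loses but pays 20, utility -20.
Bid 29: loses but pays 29, utility -29.
The best choice is 6 with utility -6.

6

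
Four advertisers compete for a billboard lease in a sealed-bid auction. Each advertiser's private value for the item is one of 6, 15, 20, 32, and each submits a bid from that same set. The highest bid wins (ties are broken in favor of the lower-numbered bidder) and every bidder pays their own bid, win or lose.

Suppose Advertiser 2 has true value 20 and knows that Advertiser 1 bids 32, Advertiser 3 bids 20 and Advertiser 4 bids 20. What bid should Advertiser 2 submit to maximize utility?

6

Bid 6: loses but pays 6, utility -6.
Bid 15: loses but pays 15, utility -15.
Bid 20: loses but pays 20, utility -20.
Bid 32: loses but pays 32, utility -32.
The best choice is 6 with utility -6.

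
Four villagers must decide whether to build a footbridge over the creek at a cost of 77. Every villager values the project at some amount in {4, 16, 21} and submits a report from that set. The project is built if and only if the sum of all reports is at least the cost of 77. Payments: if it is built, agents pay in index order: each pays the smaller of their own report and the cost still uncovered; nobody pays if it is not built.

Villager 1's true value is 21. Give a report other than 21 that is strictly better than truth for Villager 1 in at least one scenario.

16

Suppose Villager 2 reports 21, Villager 3 reports 21 and Villager 4 reports 21.
Report 21: project built, pays 21, utility 21 - 21 = 0.
Report 16: project built, pays 16, utility 21 - 16 = 5.
So reporting 16 beats truth here (5 > 0).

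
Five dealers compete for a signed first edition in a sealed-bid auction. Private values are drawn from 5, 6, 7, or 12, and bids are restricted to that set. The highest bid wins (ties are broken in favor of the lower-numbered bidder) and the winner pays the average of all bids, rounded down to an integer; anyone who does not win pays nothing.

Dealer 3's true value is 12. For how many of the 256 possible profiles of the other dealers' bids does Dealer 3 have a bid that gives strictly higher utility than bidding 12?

Others bid (5, 5, 5, 5): truth gives 6; bid 6 gives 7 > 6. Violating.
Others bid (5, 5, 5, 6): truth gives 6; bid 6 gives 7 > 6. Violating.
Others bid (5, 5, 5, 7): truth gives 6; bid 7 gives 7 > 6. Violating.
Others bid (5, 5, 6, 5): truth gives 6; bid 6 gives 7 > 6. Violating.
Others bid (5, 5, 5, 12): truth gives 5; no alternative beats it.
Others bid (5, 5, 6, 12): truth gives 4; no alternative beats it.
(Checking all 256 profiles: 36 have a profitable deviation, 220 do not.)

36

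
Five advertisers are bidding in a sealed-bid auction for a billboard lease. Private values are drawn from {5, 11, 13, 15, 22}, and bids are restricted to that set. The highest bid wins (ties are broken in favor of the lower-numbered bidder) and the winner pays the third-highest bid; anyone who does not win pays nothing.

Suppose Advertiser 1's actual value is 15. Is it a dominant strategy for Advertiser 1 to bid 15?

No

Consider the case where Advertiser 2 bids 5, Advertiser 3 bids 5, Advertiser 4 bids 5 and Advertiser 5 bids 22.
Truthful bid 15: loses, pays 0, utility 0.
Bid 22 instead: wins, pays 5, utility 15 - 5 = 10.
Since 10 > 0, bidding 22 is strictly better here, so truthful bidding is not dominant.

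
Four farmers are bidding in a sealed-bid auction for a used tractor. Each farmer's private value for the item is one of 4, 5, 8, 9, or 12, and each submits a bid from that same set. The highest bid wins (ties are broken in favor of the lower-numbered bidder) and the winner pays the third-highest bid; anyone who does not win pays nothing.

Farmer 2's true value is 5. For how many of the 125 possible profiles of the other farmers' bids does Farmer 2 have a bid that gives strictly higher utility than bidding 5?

9

Others bid (4, 4, 8): truth gives 0; bid 8 gives 1 > 0. Violating.
Others bid (4, 4, 9): truth gives 0; bid 9 gives 1 > 0. Violating.
Others bid (4, 4, 12): truth gives 0; bid 12 gives 1 > 0. Violating.
Others bid (4, 8, 4): truth gives 0; bid 8 gives 1 > 0. Violating.
Others bid (4, 4, 4): truth gives 1; no alternative beats it.
Others bid (4, 4, 5): truth gives 1; no alternative beats it.
(Checking all 125 profiles: 9 have a profitable deviation, 116 do not.)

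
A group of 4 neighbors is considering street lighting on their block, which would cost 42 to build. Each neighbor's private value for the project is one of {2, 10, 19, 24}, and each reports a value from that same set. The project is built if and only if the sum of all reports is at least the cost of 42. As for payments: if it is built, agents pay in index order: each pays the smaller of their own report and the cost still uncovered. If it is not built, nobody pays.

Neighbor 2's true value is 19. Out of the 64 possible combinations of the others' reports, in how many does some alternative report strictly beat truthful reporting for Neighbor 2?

44

Others report (2, 10, 24): truth gives 0; report 10 gives 9 > 0. Violating.
Others report (2, 19, 19): truth gives 0; report 2 gives 17 > 0. Violating.
Others report (2, 19, 24): truth gives 0; report 2 gives 17 > 0. Violating.
Others report (2, 24, 10): truth gives 0; report 10 gives 9 > 0. Violating.
Others report (2, 2, 2): truth gives 0; no alternative beats it.
Others report (2, 2, 10): truth gives 0; no alternative beats it.
(Checking all 64 profiles: 44 have a profitable deviation, 20 do not.)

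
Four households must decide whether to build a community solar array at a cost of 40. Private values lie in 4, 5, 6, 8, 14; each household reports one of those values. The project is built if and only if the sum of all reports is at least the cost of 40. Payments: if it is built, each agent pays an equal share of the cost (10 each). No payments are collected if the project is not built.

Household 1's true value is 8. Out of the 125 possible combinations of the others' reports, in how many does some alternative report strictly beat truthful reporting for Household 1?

9

Others report (4, 14, 14): truth gives -2; report 4 gives 0 > -2. Violating.
Others report (5, 14, 14): truth gives -2; report 4 gives 0 > -2. Violating.
Others report (6, 14, 14): truth gives -2; report 4 gives 0 > -2. Violating.
Others report (14, 4, 14): truth gives -2; report 4 gives 0 > -2. Violating.
Others report (4, 4, 4): truth gives 0; no alternative beats it.
Others report (4, 4, 5): truth gives 0; no alternative beats it.
(Checking all 125 profiles: 9 have a profitable deviation, 116 do not.)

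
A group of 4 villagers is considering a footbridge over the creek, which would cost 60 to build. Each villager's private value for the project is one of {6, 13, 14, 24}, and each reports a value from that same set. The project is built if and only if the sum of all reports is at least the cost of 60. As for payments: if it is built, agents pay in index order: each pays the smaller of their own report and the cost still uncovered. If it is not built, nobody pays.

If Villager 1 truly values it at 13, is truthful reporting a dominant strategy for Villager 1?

No

Consider the case where Villager 2 reports 6, Villager 3 reports 24 and Villager 4 reports 24.
Truthful report 13: project built, pays 13, utility 13 - 13 = 0.
Report 6 instead: project built, pays 6, utility 13 - 6 = 7.
Since 7 > 0, reporting 6 is strictly better here, so truthful reporting is not dominant.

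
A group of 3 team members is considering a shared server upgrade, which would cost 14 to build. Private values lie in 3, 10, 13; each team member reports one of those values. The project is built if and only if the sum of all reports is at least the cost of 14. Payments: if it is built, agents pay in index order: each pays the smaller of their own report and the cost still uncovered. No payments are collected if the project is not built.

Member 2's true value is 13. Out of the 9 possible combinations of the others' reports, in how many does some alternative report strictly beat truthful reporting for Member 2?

Others report (3, 3): truth gives 2; report 10 gives 3 > 2. Violating.
Others report (3, 10): truth gives 2; report 3 gives 10 > 2. Violating.
Others report (3, 13): truth gives 2; report 3 gives 10 > 2. Violating.
Others report (10, 3): truth gives 9; report 3 gives 10 > 9. Violating.
Others report (13, 3): truth gives 12; no alternative beats it.
Others report (13, 10): truth gives 12; no alternative beats it.
(Checking all 9 profiles: 6 have a profitable deviation, 3 do not.)

6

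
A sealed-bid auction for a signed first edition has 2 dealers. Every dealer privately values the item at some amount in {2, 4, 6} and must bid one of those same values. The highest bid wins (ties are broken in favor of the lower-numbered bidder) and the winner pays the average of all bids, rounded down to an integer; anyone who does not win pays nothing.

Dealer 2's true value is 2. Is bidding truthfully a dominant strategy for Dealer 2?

Yes

Check each profile of the others' bids and compare truth against every alternative bid.
Others bid (2): truth gives 0, best alternative gives -1.
Others bid (4): truth gives 0, best alternative gives 0.
Others bid (6): truth gives 0, best alternative gives 0.
In every case the truthful bid is at least as good as any alternative, so it is a dominant strategy.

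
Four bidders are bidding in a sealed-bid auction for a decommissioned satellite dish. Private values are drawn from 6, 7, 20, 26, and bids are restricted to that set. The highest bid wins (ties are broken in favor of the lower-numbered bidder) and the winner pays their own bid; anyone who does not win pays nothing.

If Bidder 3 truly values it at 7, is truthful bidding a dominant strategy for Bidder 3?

Yes

Check each profile of the others' bids and compare truth against every alternative bid.
Others bid (6, 6, 6): truth gives 0, best alternative gives 0.
Others bid (6, 6, 7): truth gives 0, best alternative gives 0.
Others bid (6, 6, 20): truth gives 0, best alternative gives 0.
Others bid (6, 6, 26): truth gives 0, best alternative gives 0.
Others bid (6, 7, 6): truth gives 0, best alternative gives 0.
Others bid (6, 7, 7): truth gives 0, best alternative gives 0.
(Remaining 58 profiles checked similarly; truth is weakly best in each.)
In every case the truthful bid is at least as good as any alternative, so it is a dominant strategy.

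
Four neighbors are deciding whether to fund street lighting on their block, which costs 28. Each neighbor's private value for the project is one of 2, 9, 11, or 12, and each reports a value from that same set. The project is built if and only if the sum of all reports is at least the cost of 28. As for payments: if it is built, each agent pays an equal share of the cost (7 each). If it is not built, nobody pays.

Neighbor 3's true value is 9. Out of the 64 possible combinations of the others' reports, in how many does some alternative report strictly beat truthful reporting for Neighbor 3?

Others report (2, 2, 12): truth gives 0; report 12 gives 2 > 0. Violating.
Others report (2, 12, 2): truth gives 0; report 12 gives 2 > 0. Violating.
Others report (12, 2, 2): truth gives 0; report 12 gives 2 > 0. Violating.
Others report (2, 2, 2): truth gives 0; no alternative beats it.
Others report (2, 2, 9): truth gives 0; no alternative beats it.
(Checking all 64 profiles: 3 have a profitable deviation, 61 do not.)

3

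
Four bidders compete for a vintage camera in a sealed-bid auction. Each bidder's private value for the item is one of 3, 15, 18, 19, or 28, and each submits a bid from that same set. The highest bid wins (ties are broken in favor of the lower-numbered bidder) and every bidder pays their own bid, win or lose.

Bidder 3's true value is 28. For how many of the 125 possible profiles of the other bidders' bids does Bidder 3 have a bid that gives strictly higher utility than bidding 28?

Others bid (3, 3, 3): truth gives 0; bid 15 gives 13 > 0. Violating.
Others bid (3, 3, 15): truth gives 0; bid 15 gives 13 > 0. Violating.
Others bid (3, 3, 18): truth gives 0; bid 18 gives 10 > 0. Violating.
Others bid (3, 3, 19): truth gives 0; bid 19 gives 9 > 0. Violating.
Others bid (3, 3, 28): truth gives 0; no alternative beats it.
Others bid (3, 15, 28): truth gives 0; no alternative beats it.
(Checking all 125 profiles: 81 have a profitable deviation, 44 do not.)

81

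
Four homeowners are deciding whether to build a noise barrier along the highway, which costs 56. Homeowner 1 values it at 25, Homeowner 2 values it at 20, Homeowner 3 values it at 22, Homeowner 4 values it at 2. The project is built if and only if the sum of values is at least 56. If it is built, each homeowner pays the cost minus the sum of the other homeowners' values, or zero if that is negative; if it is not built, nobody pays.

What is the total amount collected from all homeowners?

Total value 69 ≥ cost 56, so it is built.
Homeowner 1: others sum to 44; max(0, 56 - 44) = 12.
Homeowner 2: others sum to 49; max(0, 56 - 49) = 7.
Homeowner 3: others sum to 47; max(0, 56 - 47) = 9.
Homeowner 4: others sum to 67; max(0, 56 - 67) = 0.
Total collected = 12 + 7 + 9 + 0 = 28.

28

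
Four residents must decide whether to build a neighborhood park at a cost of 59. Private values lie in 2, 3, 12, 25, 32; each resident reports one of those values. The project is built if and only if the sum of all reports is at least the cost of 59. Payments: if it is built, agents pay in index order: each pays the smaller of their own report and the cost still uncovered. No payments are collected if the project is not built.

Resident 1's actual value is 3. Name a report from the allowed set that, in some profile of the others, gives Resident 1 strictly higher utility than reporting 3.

Suppose Resident 2 reports 2, Resident 3 reports 25 and Resident 4 reports 32.
Report 3: project built, pays 3, utility 3 - 3 = 0.
Report 2: project built, pays 2, utility 3 - 2 = 1.
So reporting 2 beats truth here (1 > 0).

2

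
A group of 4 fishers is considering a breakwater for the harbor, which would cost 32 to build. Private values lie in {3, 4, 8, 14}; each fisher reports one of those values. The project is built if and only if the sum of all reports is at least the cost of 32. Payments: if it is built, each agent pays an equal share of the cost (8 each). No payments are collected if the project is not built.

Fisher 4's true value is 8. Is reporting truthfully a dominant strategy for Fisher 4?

Yes

Check each profile of the others' reports and compare truth against every alternative report.
Others report (3, 3, 3): truth gives 0, best alternative gives 0.
Others report (3, 3, 4): truth gives 0, best alternative gives 0.
Others report (3, 3, 8): truth gives 0, best alternative gives 0.
Others report (3, 3, 14): truth gives 0, best alternative gives 0.
Others report (3, 4, 3): truth gives 0, best alternative gives 0.
Others report (3, 4, 4): truth gives 0, best alternative gives 0.
(Remaining 58 profiles checked similarly; truth is weakly best in each.)
In every case the truthful report is at least as good as any alternative, so it is a dominant strategy.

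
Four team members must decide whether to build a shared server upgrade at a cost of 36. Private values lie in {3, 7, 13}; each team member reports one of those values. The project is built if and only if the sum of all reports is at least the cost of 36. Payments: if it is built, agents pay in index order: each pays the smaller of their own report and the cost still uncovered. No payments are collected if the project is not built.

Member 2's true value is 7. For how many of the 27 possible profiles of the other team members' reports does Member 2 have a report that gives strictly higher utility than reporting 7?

4

Others report (7, 13, 13): truth gives 0; report 3 gives 4 > 0. Violating.
Others report (13, 7, 13): truth gives 0; report 3 gives 4 > 0. Violating.
Others report (13, 13, 7): truth gives 0; report 3 gives 4 > 0. Violating.
Others report (13, 13, 13): truth gives 0; report 3 gives 4 > 0. Violating.
Others report (3, 3, 3): truth gives 0; no alternative beats it.
Others report (3, 3, 7): truth gives 0; no alternative beats it.
(Checking all 27 profiles: 4 have a profitable deviation, 23 do not.)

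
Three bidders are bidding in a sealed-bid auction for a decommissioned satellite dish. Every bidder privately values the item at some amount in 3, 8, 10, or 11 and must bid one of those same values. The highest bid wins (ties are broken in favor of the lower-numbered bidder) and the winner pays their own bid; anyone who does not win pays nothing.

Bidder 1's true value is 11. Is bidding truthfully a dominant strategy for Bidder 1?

Consider the case where Bidder 2 bids 3 and Bidder 3 bids 3.
Truthful bid 11: wins, pays 11, utility 11 - 11 = 0.
Bid 3 instead: wins, pays 3, utility 11 - 3 = 8.
Since 8 > 0, bidding 3 is strictly better here, so truthful bidding is not dominant.

No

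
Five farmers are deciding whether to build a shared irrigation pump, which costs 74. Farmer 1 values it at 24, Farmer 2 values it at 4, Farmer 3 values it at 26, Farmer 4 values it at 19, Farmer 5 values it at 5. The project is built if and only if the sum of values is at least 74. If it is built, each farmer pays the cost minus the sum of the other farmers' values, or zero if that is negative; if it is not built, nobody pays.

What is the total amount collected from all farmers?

Total value 78 ≥ cost 74, so it is built.
Farmer 1: others sum to 54; max(0, 74 - 54) = 20.
Farmer 2: others sum to 74; max(0, 74 - 74) = 0.
Farmer 3: others sum to 52; max(0, 74 - 52) = 22.
Farmer 4: others sum to 59; max(0, 74 - 59) = 15.
Farmer 5: others sum to 73; max(0, 74 - 73) = 1.
Total collected = 20 + 0 + 22 + 15 + 1 = 58.

58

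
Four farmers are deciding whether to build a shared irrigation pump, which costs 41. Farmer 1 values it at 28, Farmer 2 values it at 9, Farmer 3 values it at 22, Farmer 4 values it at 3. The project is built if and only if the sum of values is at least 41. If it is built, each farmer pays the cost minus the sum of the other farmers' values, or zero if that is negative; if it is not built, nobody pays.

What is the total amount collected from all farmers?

Total value 62 ≥ cost 41, so it is built.
Farmer 1: others sum to 34; max(0, 41 - 34) = 7.
Farmer 2: others sum to 53; max(0, 41 - 53) = 0.
Farmer 3: others sum to 40; max(0, 41 - 40) = 1.
Farmer 4: others sum to 59; max(0, 41 - 59) = 0.
Total collected = 7 + 0 + 1 + 0 = 8.

8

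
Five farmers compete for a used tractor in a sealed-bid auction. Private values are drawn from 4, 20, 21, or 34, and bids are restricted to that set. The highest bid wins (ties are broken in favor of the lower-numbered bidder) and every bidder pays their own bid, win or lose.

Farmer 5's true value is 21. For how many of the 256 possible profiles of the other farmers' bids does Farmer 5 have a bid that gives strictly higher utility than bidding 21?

241

Others bid (4, 4, 4, 4): truth gives 0; bid 20 gives 1 > 0. Violating.
Others bid (4, 4, 4, 21): truth gives -21; bid 4 gives -4 > -21. Violating.
Others bid (4, 4, 4, 34): truth gives -21; bid 4 gives -4 > -21. Violating.
Others bid (4, 4, 20, 21): truth gives -21; bid 4 gives -4 > -21. Violating.
Others bid (4, 4, 4, 20): truth gives 0; no alternative beats it.
Others bid (4, 4, 20, 4): truth gives 0; no alternative beats it.
(Checking all 256 profiles: 241 have a profitable deviation, 15 do not.)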